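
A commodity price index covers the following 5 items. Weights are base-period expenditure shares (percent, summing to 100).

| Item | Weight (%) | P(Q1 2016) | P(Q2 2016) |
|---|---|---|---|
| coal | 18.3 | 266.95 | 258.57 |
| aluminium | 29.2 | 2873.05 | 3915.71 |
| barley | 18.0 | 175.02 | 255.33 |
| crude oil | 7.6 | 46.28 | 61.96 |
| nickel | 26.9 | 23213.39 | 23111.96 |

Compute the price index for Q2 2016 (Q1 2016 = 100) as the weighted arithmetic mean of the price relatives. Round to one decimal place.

coal: 18.3 × (258.57/266.95) = 18.3 × 0.968608 = 17.7255
aluminium: 29.2 × (3915.71/2873.05) = 29.2 × 1.362910 = 39.7970
barley: 18.0 × (255.33/175.02) = 18.0 × 1.458862 = 26.2595
crude oil: 7.6 × (61.96/46.28) = 7.6 × 1.338807 = 10.1749
nickel: 26.9 × (23111.96/23213.39) = 26.9 × 0.995631 = 26.7825
Index = Σ wᵢ·(p₁ᵢ/p₀ᵢ) = 17.7255 + 39.7970 + 26.2595 + 10.1749 + 26.7825 = 120.7394

120.7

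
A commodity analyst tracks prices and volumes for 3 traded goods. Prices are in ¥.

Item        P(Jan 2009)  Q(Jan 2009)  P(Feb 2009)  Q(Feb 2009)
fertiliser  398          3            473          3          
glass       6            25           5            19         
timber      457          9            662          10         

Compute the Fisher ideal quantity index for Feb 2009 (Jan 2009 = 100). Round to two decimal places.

108.07

Laspeyres component (base-period weights):
ΣP(Jan 2009)Q(Feb 2009) = 398×3 + 6×19 + 457×10 = 1194 + 114 + 4570 = 5878
ΣP(Jan 2009)Q(Jan 2009) = 398×3 + 6×25 + 457×9 = 1194 + 150 + 4113 = 5457
L = 5878 / 5457 × 100 = 107.7149
Paasche component (current-period weights):
ΣP(Feb 2009)Q(Feb 2009) = 473×3 + 5×19 + 662×10 = 1419 + 95 + 6620 = 8134
ΣP(Feb 2009)Q(Jan 2009) = 473×3 + 5×25 + 662×9 = 1419 + 125 + 5958 = 7502
P = 8134 / 7502 × 100 = 108.4244
Fisher = √(L × P) = √(107.7149 × 108.4244) = 108.0691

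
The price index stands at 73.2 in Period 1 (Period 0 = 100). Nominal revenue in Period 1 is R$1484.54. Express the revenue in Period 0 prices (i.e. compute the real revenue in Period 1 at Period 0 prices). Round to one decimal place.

2028.1

Real = Nominal ÷ (Index/100) = 1484.54 ÷ (73.2/100)
     = 1484.54 ÷ 0.732 = 2028.0601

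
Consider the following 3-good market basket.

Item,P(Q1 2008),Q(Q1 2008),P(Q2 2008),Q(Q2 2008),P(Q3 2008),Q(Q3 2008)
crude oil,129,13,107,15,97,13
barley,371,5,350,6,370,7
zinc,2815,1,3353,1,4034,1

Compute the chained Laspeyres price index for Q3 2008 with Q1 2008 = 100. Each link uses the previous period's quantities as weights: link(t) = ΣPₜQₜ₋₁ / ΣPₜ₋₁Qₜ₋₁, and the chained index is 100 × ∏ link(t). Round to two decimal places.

Link Q1 2008→Q2 2008:
ΣP(Q2 2008)Q(Q1 2008) = 107×13 + 350×5 + 3353×1 = 1391 + 1750 + 3353 = 6494
ΣP(Q1 2008)Q(Q1 2008) = 129×13 + 371×5 + 2815×1 = 1677 + 1855 + 2815 = 6347
link = 6494/6347 = 1.023161
Link Q2 2008→Q3 2008:
ΣP(Q3 2008)Q(Q2 2008) = 97×15 + 370×6 + 4034×1 = 1455 + 2220 + 4034 = 7709
ΣP(Q2 2008)Q(Q2 2008) = 107×15 + 350×6 + 3353×1 = 1605 + 2100 + 3353 = 7058
link = 7709/7058 = 1.092236
Chained index = 100 × 1.023161 × 1.092236 = 111.7533

111.75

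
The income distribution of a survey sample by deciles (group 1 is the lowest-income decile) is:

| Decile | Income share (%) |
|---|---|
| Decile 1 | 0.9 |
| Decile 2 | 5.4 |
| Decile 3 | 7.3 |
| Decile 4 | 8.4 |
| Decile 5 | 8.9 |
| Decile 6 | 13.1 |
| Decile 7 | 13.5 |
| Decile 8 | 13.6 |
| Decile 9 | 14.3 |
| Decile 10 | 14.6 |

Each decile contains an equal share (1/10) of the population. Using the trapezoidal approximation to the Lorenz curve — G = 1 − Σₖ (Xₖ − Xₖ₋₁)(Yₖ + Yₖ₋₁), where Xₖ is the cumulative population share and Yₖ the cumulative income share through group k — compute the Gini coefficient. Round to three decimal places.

0.237

Cumulative income shares Yₖ: 0.0090, 0.0630, 0.1360, 0.2200, 0.3090, 0.4400, 0.5750, 0.7110, 0.8540, 1.0000
Σ (Xₖ−Xₖ₋₁)(Yₖ+Yₖ₋₁) = (1/10)(0.0090+0.0000) + (1/10)(0.0630+0.0090) + (1/10)(0.1360+0.0630) + (1/10)(0.2200+0.1360) + (1/10)(0.3090+0.2200) + (1/10)(0.4400+0.3090) + (1/10)(0.5750+0.4400) + (1/10)(0.7110+0.5750) + (1/10)(0.8540+0.7110) + (1/10)(1.0000+0.8540)
  = 0.0009 + 0.0072 + 0.0199 + 0.0356 + 0.0529 + 0.0749 + 0.1015 + 0.1286 + 0.1565 + 0.1854 = 0.7634
G = 1 − 0.7634 = 0.2366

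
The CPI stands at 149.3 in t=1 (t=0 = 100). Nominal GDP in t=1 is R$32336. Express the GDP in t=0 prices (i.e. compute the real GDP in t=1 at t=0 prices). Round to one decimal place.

Real = Nominal ÷ (Index/100) = 32336 ÷ (149.3/100)
     = 32336 ÷ 1.493 = 21658.4059

21658.4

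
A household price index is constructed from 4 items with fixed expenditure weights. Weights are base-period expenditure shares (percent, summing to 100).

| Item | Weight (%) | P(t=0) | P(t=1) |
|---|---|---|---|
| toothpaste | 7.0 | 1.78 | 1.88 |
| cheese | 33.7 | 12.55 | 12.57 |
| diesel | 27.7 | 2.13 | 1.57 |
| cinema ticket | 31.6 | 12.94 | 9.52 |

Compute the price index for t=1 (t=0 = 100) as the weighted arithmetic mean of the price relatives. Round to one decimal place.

toothpaste: 7.0 × (1.88/1.78) = 7.0 × 1.056180 = 7.3933
cheese: 33.7 × (12.57/12.55) = 33.7 × 1.001594 = 33.7537
diesel: 27.7 × (1.57/2.13) = 27.7 × 0.737089 = 20.4174
cinema ticket: 31.6 × (9.52/12.94) = 31.6 × 0.735703 = 23.2482
Index = Σ wᵢ·(p₁ᵢ/p₀ᵢ) = 7.3933 + 33.7537 + 20.4174 + 23.2482 = 84.8126

84.8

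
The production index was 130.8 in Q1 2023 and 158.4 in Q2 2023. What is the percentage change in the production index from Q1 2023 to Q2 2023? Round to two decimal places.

Change = (158.4 − 130.8) / 130.8 × 100
       = 27.6 / 130.8 × 100 = 21.1009%

21.10%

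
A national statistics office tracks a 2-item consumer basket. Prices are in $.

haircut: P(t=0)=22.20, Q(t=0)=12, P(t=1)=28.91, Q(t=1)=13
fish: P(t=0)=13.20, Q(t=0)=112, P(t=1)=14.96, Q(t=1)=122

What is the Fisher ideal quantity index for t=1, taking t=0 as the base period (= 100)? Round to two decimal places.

Laspeyres component (base-period weights):
ΣP(t=0)Q(t=1) = 22.20×13 + 13.20×122 = 288.6 + 1610.4 = 1899
ΣP(t=0)Q(t=0) = 22.20×12 + 13.20×112 = 266.4 + 1478.4 = 1744.8
L = 1899 / 1744.8 × 100 = 108.8377
Paasche component (current-period weights):
ΣP(t=1)Q(t=1) = 28.91×13 + 14.96×122 = 375.83 + 1825.12 = 2200.95
ΣP(t=1)Q(t=0) = 28.91×12 + 14.96×112 = 346.92 + 1675.52 = 2022.44
P = 2200.95 / 2022.44 × 100 = 108.8265
Fisher = √(L × P) = √(108.8377 × 108.8265) = 108.8321

108.83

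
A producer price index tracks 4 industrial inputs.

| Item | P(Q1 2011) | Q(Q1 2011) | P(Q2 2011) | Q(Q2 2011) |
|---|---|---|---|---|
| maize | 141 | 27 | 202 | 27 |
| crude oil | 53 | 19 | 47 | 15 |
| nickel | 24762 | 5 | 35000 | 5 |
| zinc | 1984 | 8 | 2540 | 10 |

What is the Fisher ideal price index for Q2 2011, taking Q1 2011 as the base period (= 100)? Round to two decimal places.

139.45

Laspeyres component (base-period weights):
ΣP(Q2 2011)Q(Q1 2011) = 202×27 + 47×19 + 35000×5 + 2540×8 = 5454 + 893 + 175000 + 20320 = 201667
ΣP(Q1 2011)Q(Q1 2011) = 141×27 + 53×19 + 24762×5 + 1984×8 = 3807 + 1007 + 123810 + 15872 = 144496
L = 201667 / 144496 × 100 = 139.5658
Paasche component (current-period weights):
ΣP(Q2 2011)Q(Q2 2011) = 202×27 + 47×15 + 35000×5 + 2540×10 = 5454 + 705 + 175000 + 25400 = 206559
ΣP(Q1 2011)Q(Q2 2011) = 141×27 + 53×15 + 24762×5 + 1984×10 = 3807 + 795 + 123810 + 19840 = 148252
P = 206559 / 148252 × 100 = 139.3297
Fisher = √(L × P) = √(139.5658 × 139.3297) = 139.4477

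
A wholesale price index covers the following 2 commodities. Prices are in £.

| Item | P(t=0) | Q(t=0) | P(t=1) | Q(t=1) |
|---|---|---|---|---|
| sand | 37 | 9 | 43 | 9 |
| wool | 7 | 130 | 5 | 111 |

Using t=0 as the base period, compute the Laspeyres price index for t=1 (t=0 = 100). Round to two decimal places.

83.43

Laspeyres price index uses base-period quantities as weights.
ΣP(t=1)·Q(t=0) = 43×9 + 5×130 = 387 + 650 = 1037
ΣP(t=0)·Q(t=0) = 37×9 + 7×130 = 333 + 910 = 1243
Index = 1037 / 1243 × 100 = 83.4272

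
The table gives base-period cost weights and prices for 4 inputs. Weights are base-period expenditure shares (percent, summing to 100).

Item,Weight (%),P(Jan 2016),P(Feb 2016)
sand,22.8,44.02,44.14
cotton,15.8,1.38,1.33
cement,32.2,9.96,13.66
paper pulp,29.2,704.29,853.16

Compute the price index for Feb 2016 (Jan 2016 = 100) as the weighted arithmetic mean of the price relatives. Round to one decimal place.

117.6

sand: 22.8 × (44.14/44.02) = 22.8 × 1.002726 = 22.8622
cotton: 15.8 × (1.33/1.38) = 15.8 × 0.963768 = 15.2275
cement: 32.2 × (13.66/9.96) = 32.2 × 1.371486 = 44.1618
paper pulp: 29.2 × (853.16/704.29) = 29.2 × 1.211376 = 35.3722
Index = Σ wᵢ·(p₁ᵢ/p₀ᵢ) = 22.8622 + 15.2275 + 44.1618 + 35.3722 = 117.6237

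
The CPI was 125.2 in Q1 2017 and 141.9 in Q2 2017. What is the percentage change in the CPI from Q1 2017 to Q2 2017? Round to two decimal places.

Change = (141.9 − 125.2) / 125.2 × 100
       = 16.7 / 125.2 × 100 = 13.3387%

13.34%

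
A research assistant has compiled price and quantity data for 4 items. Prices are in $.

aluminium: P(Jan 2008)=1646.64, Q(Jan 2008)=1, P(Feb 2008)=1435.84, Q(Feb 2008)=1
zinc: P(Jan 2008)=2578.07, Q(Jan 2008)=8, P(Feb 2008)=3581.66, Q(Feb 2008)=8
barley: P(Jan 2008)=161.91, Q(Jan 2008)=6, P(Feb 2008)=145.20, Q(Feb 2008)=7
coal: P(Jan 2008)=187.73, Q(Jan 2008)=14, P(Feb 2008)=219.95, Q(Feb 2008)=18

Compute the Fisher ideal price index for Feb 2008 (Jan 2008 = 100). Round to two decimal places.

Laspeyres component (base-period weights):
ΣP(Feb 2008)Q(Jan 2008) = 1435.84×1 + 3581.66×8 + 145.20×6 + 219.95×14 = 1435.84 + 28653.28 + 871.2 + 3079.3 = 34039.62
ΣP(Jan 2008)Q(Jan 2008) = 1646.64×1 + 2578.07×8 + 161.91×6 + 187.73×14 = 1646.64 + 20624.56 + 971.46 + 2628.22 = 25870.88
L = 34039.62 / 25870.88 × 100 = 131.5750
Paasche component (current-period weights):
ΣP(Feb 2008)Q(Feb 2008) = 1435.84×1 + 3581.66×8 + 145.20×7 + 219.95×18 = 1435.84 + 28653.28 + 1016.4 + 3959.1 = 35064.62
ΣP(Jan 2008)Q(Feb 2008) = 1646.64×1 + 2578.07×8 + 161.91×7 + 187.73×18 = 1646.64 + 20624.56 + 1133.37 + 3379.14 = 26783.71
P = 35064.62 / 26783.71 × 100 = 130.9177
Fisher = √(L × P) = √(131.5750 × 130.9177) = 131.2460

131.25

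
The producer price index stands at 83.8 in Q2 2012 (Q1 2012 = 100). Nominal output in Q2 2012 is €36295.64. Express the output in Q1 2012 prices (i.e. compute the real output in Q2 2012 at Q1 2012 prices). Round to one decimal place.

43312.2

Real = Nominal ÷ (Index/100) = 36295.64 ÷ (83.8/100)
     = 36295.64 ÷ 0.838 = 43312.2196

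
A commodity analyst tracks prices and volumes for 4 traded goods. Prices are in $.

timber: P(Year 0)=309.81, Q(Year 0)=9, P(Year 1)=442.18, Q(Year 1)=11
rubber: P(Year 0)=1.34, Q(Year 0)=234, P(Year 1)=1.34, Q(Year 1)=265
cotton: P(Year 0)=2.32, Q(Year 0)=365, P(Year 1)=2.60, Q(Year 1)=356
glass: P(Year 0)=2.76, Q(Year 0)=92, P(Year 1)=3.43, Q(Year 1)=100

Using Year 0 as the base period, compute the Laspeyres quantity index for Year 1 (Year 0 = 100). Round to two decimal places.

Laspeyres quantity index uses base-period prices as weights.
ΣP(Year 0)·Q(Year 1) = 309.81×11 + 1.34×265 + 2.32×356 + 2.76×100 = 3407.91 + 355.1 + 825.92 + 276 = 4864.93
ΣP(Year 0)·Q(Year 0) = 309.81×9 + 1.34×234 + 2.32×365 + 2.76×92 = 2788.29 + 313.56 + 846.8 + 253.92 = 4202.57
Index = 4864.93 / 4202.57 × 100 = 115.7608

115.76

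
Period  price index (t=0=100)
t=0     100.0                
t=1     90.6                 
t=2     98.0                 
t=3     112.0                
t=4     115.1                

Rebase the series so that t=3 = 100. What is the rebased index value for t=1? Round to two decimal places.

80.89

Rebased(t=1) = 90.6 / 112.0 × 100 = 80.8929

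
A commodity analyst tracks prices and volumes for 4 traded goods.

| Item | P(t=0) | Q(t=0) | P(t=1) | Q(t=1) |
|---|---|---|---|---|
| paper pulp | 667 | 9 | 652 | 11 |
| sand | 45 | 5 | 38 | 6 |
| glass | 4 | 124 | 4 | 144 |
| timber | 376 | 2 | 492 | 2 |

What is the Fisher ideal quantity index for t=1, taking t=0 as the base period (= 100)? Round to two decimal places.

Laspeyres component (base-period weights):
ΣP(t=0)Q(t=1) = 667×11 + 45×6 + 4×144 + 376×2 = 7337 + 270 + 576 + 752 = 8935
ΣP(t=0)Q(t=0) = 667×9 + 45×5 + 4×124 + 376×2 = 6003 + 225 + 496 + 752 = 7476
L = 8935 / 7476 × 100 = 119.5158
Paasche component (current-period weights):
ΣP(t=1)Q(t=1) = 652×11 + 38×6 + 4×144 + 492×2 = 7172 + 228 + 576 + 984 = 8960
ΣP(t=1)Q(t=0) = 652×9 + 38×5 + 4×124 + 492×2 = 5868 + 190 + 496 + 984 = 7538
P = 8960 / 7538 × 100 = 118.8644
Fisher = √(L × P) = √(119.5158 × 118.8644) = 119.1897

119.19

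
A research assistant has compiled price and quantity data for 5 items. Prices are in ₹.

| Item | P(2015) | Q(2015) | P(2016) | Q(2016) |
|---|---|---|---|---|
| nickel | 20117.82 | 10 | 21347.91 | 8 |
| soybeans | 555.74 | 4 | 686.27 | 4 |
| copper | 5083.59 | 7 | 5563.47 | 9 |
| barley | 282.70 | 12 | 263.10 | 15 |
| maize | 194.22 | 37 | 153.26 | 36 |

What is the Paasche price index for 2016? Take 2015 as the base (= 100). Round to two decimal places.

105.87

Paasche price index uses current-period quantities as weights.
ΣP(2016)·Q(2016) = 21347.91×8 + 686.27×4 + 5563.47×9 + 263.10×15 + 153.26×36 = 170783.28 + 2745.08 + 50071.23 + 3946.5 + 5517.36 = 233063.45
ΣP(2015)·Q(2016) = 20117.82×8 + 555.74×4 + 5083.59×9 + 282.70×15 + 194.22×36 = 160942.56 + 2222.96 + 45752.31 + 4240.5 + 6991.92 = 220150.25
Index = 233063.45 / 220150.25 × 100 = 105.8656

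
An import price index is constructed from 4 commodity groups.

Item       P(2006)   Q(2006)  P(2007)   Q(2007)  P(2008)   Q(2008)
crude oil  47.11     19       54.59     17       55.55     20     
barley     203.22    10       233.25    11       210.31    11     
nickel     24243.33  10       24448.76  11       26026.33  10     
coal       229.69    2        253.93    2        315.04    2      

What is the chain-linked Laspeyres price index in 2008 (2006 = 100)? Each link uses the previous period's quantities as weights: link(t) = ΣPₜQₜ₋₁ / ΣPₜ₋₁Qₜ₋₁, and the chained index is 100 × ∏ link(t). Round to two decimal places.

Link 2006→2007:
ΣP(2007)Q(2006) = 54.59×19 + 233.25×10 + 24448.76×10 + 253.93×2 = 1037.21 + 2332.5 + 244487.6 + 507.86 = 248365.17
ΣP(2006)Q(2006) = 47.11×19 + 203.22×10 + 24243.33×10 + 229.69×2 = 895.09 + 2032.2 + 242433.3 + 459.38 = 245819.97
link = 248365.17/245819.97 = 1.010354
Link 2007→2008:
ΣP(2008)Q(2007) = 55.55×17 + 210.31×11 + 26026.33×11 + 315.04×2 = 944.35 + 2313.41 + 286289.63 + 630.08 = 290177.47
ΣP(2007)Q(2007) = 54.59×17 + 233.25×11 + 24448.76×11 + 253.93×2 = 928.03 + 2565.75 + 268936.36 + 507.86 = 272938
link = 290177.47/272938 = 1.063163
Chained index = 100 × 1.010354 × 1.063163 = 107.4170

107.42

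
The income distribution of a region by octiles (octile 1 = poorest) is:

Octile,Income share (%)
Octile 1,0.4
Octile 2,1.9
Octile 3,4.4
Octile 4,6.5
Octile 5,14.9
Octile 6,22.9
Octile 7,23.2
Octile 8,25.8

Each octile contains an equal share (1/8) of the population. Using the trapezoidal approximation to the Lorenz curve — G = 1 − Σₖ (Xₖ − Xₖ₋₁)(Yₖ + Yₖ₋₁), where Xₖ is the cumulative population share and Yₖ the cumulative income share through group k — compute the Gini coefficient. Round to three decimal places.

0.435

Cumulative income shares Yₖ: 0.0040, 0.0230, 0.0670, 0.1320, 0.2810, 0.5100, 0.7420, 1.0000
Σ (Xₖ−Xₖ₋₁)(Yₖ+Yₖ₋₁) = (1/8)(0.0040+0.0000) + (1/8)(0.0230+0.0040) + (1/8)(0.0670+0.0230) + (1/8)(0.1320+0.0670) + (1/8)(0.2810+0.1320) + (1/8)(0.5100+0.2810) + (1/8)(0.7420+0.5100) + (1/8)(1.0000+0.7420)
  = 0.0005 + 0.0034 + 0.0112 + 0.0249 + 0.0516 + 0.0989 + 0.1565 + 0.2177 = 0.5647
G = 1 − 0.5647 = 0.4353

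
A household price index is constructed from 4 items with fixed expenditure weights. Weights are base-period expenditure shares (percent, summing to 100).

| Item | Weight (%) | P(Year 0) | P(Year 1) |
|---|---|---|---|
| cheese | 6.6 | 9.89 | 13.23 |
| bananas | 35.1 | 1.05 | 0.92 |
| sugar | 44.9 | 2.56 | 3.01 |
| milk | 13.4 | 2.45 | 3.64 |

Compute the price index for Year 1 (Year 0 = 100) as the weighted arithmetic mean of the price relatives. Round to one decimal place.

112.3

cheese: 6.6 × (13.23/9.89) = 6.6 × 1.337715 = 8.8289
bananas: 35.1 × (0.92/1.05) = 35.1 × 0.876190 = 30.7543
sugar: 44.9 × (3.01/2.56) = 44.9 × 1.175781 = 52.7926
milk: 13.4 × (3.64/2.45) = 13.4 × 1.485714 = 19.9086
Index = Σ wᵢ·(p₁ᵢ/p₀ᵢ) = 8.8289 + 30.7543 + 52.7926 + 19.9086 = 112.2844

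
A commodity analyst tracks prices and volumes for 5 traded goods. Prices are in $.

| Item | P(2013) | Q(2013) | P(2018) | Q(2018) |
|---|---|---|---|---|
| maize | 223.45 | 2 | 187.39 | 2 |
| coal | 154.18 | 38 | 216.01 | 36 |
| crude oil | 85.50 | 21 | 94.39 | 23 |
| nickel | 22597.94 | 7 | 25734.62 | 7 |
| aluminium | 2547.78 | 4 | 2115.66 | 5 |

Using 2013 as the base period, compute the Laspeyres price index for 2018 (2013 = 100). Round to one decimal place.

112.9

Laspeyres price index uses base-period quantities as weights.
ΣP(2018)·Q(2013) = 187.39×2 + 216.01×38 + 94.39×21 + 25734.62×7 + 2115.66×4 = 374.78 + 8208.38 + 1982.19 + 180142.34 + 8462.64 = 199170.33
ΣP(2013)·Q(2013) = 223.45×2 + 154.18×38 + 85.50×21 + 22597.94×7 + 2547.78×4 = 446.9 + 5858.84 + 1795.5 + 158185.58 + 10191.12 = 176477.94
Index = 199170.33 / 176477.94 × 100 = 112.8585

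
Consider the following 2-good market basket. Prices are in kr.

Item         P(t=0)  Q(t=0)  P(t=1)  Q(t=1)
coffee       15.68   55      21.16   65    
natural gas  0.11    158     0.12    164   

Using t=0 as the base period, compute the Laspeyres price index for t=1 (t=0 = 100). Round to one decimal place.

134.4

Laspeyres price index uses base-period quantities as weights.
ΣP(t=1)·Q(t=0) = 21.16×55 + 0.12×158 = 1163.8 + 18.96 = 1182.76
ΣP(t=0)·Q(t=0) = 15.68×55 + 0.11×158 = 862.4 + 17.38 = 879.78
Index = 1182.76 / 879.78 × 100 = 134.4382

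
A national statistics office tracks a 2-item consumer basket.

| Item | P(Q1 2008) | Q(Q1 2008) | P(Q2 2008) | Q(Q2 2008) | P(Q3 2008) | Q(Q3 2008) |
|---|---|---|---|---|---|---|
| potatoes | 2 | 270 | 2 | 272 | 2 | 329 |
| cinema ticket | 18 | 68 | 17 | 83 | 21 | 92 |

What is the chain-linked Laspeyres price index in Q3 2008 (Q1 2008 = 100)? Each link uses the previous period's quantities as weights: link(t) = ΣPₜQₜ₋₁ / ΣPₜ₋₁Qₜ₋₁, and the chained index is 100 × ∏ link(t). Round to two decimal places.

112.47

Link Q1 2008→Q2 2008:
ΣP(Q2 2008)Q(Q1 2008) = 2×270 + 17×68 = 540 + 1156 = 1696
ΣP(Q1 2008)Q(Q1 2008) = 2×270 + 18×68 = 540 + 1224 = 1764
link = 1696/1764 = 0.961451
Link Q2 2008→Q3 2008:
ΣP(Q3 2008)Q(Q2 2008) = 2×272 + 21×83 = 544 + 1743 = 2287
ΣP(Q2 2008)Q(Q2 2008) = 2×272 + 17×83 = 544 + 1411 = 1955
link = 2287/1955 = 1.169821
Chained index = 100 × 0.961451 × 1.169821 = 112.4726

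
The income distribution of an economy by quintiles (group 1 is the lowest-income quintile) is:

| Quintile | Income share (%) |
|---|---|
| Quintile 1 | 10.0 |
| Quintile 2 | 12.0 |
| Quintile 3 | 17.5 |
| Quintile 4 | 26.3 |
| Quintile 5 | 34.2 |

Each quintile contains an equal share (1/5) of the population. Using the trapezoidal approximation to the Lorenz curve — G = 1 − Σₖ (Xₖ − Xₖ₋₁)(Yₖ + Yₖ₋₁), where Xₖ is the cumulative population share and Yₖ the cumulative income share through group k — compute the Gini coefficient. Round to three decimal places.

0.251

Cumulative income shares Yₖ: 0.1000, 0.2200, 0.3950, 0.6580, 1.0000
Σ (Xₖ−Xₖ₋₁)(Yₖ+Yₖ₋₁) = (1/5)(0.1000+0.0000) + (1/5)(0.2200+0.1000) + (1/5)(0.3950+0.2200) + (1/5)(0.6580+0.3950) + (1/5)(1.0000+0.6580)
  = 0.0200 + 0.0640 + 0.1230 + 0.2106 + 0.3316 = 0.7492
G = 1 − 0.7492 = 0.2508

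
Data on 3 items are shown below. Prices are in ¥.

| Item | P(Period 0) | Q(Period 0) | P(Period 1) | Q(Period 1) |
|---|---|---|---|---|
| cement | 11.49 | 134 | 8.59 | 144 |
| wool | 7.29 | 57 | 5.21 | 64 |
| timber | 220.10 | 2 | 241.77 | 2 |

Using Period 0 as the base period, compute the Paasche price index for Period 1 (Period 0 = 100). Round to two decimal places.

Paasche price index uses current-period quantities as weights.
ΣP(Period 1)·Q(Period 1) = 8.59×144 + 5.21×64 + 241.77×2 = 1236.96 + 333.44 + 483.54 = 2053.94
ΣP(Period 0)·Q(Period 1) = 11.49×144 + 7.29×64 + 220.10×2 = 1654.56 + 466.56 + 440.2 = 2561.32
Index = 2053.94 / 2561.32 × 100 = 80.1907

80.19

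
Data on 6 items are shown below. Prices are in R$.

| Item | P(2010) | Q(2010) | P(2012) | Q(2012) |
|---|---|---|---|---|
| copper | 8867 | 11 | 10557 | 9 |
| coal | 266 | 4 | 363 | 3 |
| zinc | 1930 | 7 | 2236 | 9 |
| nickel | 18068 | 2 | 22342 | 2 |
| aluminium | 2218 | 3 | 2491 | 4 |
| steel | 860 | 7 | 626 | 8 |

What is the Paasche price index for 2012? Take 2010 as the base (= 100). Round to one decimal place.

Paasche price index uses current-period quantities as weights.
ΣP(2012)·Q(2012) = 10557×9 + 363×3 + 2236×9 + 22342×2 + 2491×4 + 626×8 = 95013 + 1089 + 20124 + 44684 + 9964 + 5008 = 175882
ΣP(2010)·Q(2012) = 8867×9 + 266×3 + 1930×9 + 18068×2 + 2218×4 + 860×8 = 79803 + 798 + 17370 + 36136 + 8872 + 6880 = 149859
Index = 175882 / 149859 × 100 = 117.3650

117.4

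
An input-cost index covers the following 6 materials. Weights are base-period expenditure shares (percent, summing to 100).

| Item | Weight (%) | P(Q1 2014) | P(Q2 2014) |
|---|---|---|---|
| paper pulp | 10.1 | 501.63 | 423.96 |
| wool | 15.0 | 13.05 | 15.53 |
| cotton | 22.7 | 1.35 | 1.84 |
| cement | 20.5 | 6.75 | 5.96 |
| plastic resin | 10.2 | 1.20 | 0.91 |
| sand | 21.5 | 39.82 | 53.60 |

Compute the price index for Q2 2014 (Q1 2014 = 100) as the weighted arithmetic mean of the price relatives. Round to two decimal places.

112.10

paper pulp: 10.1 × (423.96/501.63) = 10.1 × 0.845165 = 8.5362
wool: 15.0 × (15.53/13.05) = 15.0 × 1.190038 = 17.8506
cotton: 22.7 × (1.84/1.35) = 22.7 × 1.362963 = 30.9393
cement: 20.5 × (5.96/6.75) = 20.5 × 0.882963 = 18.1007
plastic resin: 10.2 × (0.91/1.20) = 10.2 × 0.758333 = 7.7350
sand: 21.5 × (53.60/39.82) = 21.5 × 1.346057 = 28.9402
Index = Σ wᵢ·(p₁ᵢ/p₀ᵢ) = 8.5362 + 17.8506 + 30.9393 + 18.1007 + 7.7350 + 28.9402 = 112.1020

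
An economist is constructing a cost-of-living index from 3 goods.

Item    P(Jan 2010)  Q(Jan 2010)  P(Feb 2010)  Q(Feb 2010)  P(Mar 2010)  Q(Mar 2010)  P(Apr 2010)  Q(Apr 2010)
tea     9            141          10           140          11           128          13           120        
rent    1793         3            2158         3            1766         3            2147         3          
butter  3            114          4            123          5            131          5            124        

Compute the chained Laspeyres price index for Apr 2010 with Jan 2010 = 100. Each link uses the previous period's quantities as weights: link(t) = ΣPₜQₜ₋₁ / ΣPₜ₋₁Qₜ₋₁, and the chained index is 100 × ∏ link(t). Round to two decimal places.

Link Jan 2010→Feb 2010:
ΣP(Feb 2010)Q(Jan 2010) = 10×141 + 2158×3 + 4×114 = 1410 + 6474 + 456 = 8340
ΣP(Jan 2010)Q(Jan 2010) = 9×141 + 1793×3 + 3×114 = 1269 + 5379 + 342 = 6990
link = 8340/6990 = 1.193133
Link Feb 2010→Mar 2010:
ΣP(Mar 2010)Q(Feb 2010) = 11×140 + 1766×3 + 5×123 = 1540 + 5298 + 615 = 7453
ΣP(Feb 2010)Q(Feb 2010) = 10×140 + 2158×3 + 4×123 = 1400 + 6474 + 492 = 8366
link = 7453/8366 = 0.890868
Link Mar 2010→Apr 2010:
ΣP(Apr 2010)Q(Mar 2010) = 13×128 + 2147×3 + 5×131 = 1664 + 6441 + 655 = 8760
ΣP(Mar 2010)Q(Mar 2010) = 11×128 + 1766×3 + 5×131 = 1408 + 5298 + 655 = 7361
link = 8760/7361 = 1.190056
Chained index = 100 × 1.193133 × 0.890868 × 1.190056 = 126.4939

126.49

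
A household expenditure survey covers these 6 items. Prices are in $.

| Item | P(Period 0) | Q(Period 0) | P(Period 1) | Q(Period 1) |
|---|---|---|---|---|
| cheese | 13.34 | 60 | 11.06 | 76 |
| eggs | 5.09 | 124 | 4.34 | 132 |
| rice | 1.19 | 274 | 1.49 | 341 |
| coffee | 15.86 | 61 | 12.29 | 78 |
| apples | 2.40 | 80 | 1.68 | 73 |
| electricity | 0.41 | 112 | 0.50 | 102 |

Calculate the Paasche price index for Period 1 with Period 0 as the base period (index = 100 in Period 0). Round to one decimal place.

86.1

Paasche price index uses current-period quantities as weights.
ΣP(Period 1)·Q(Period 1) = 11.06×76 + 4.34×132 + 1.49×341 + 12.29×78 + 1.68×73 + 0.50×102 = 840.56 + 572.88 + 508.09 + 958.62 + 122.64 + 51 = 3053.79
ΣP(Period 0)·Q(Period 1) = 13.34×76 + 5.09×132 + 1.19×341 + 15.86×78 + 2.40×73 + 0.41×102 = 1013.84 + 671.88 + 405.79 + 1237.08 + 175.2 + 41.82 = 3545.61
Index = 3053.79 / 3545.61 × 100 = 86.1288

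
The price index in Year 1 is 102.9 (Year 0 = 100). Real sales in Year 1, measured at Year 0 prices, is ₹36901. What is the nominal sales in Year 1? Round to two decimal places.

37971.13

Nominal = Real × (Index/100) = 36901 × (102.9/100)
        = 36901 × 1.029 = 37971.1290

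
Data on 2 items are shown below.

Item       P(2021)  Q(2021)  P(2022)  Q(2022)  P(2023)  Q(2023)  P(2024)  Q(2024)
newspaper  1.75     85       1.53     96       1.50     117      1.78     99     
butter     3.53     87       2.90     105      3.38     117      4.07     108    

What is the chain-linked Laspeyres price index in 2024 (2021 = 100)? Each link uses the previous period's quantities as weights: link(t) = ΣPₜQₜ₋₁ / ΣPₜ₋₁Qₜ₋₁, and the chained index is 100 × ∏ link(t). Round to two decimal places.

Link 2021→2022:
ΣP(2022)Q(2021) = 1.53×85 + 2.90×87 = 130.05 + 252.3 = 382.35
ΣP(2021)Q(2021) = 1.75×85 + 3.53×87 = 148.75 + 307.11 = 455.86
link = 382.35/455.86 = 0.838744
Link 2022→2023:
ΣP(2023)Q(2022) = 1.50×96 + 3.38×105 = 144 + 354.9 = 498.9
ΣP(2022)Q(2022) = 1.53×96 + 2.90×105 = 146.88 + 304.5 = 451.38
link = 498.9/451.38 = 1.105277
Link 2023→2024:
ΣP(2024)Q(2023) = 1.78×117 + 4.07×117 = 208.26 + 476.19 = 684.45
ΣP(2023)Q(2023) = 1.50×117 + 3.38×117 = 175.5 + 395.46 = 570.96
link = 684.45/570.96 = 1.198770
Chained index = 100 × 0.838744 × 1.105277 × 1.198770 = 111.1314

111.13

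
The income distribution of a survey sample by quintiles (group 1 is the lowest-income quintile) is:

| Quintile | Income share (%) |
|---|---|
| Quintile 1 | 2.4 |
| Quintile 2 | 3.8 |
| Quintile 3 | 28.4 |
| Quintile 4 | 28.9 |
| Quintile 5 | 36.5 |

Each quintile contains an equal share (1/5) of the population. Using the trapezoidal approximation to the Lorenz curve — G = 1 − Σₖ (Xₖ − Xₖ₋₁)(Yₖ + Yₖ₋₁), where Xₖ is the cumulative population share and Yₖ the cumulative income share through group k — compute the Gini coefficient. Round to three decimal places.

0.373

Cumulative income shares Yₖ: 0.0240, 0.0620, 0.3460, 0.6350, 1.0000
Σ (Xₖ−Xₖ₋₁)(Yₖ+Yₖ₋₁) = (1/5)(0.0240+0.0000) + (1/5)(0.0620+0.0240) + (1/5)(0.3460+0.0620) + (1/5)(0.6350+0.3460) + (1/5)(1.0000+0.6350)
  = 0.0048 + 0.0172 + 0.0816 + 0.1962 + 0.3270 = 0.6268
G = 1 − 0.6268 = 0.3732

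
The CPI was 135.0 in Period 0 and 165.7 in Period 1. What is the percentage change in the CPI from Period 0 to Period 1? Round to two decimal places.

22.74%

Change = (165.7 − 135.0) / 135.0 × 100
       = 30.7 / 135.0 × 100 = 22.7407%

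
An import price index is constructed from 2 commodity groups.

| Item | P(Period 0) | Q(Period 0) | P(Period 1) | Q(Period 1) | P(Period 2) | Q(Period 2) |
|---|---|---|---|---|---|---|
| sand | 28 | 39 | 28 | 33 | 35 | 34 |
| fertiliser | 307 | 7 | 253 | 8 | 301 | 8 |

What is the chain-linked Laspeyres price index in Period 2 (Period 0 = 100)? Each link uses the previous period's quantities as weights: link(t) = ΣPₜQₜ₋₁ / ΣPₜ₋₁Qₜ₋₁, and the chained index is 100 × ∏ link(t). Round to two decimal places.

106.77

Link Period 0→Period 1:
ΣP(Period 1)Q(Period 0) = 28×39 + 253×7 = 1092 + 1771 = 2863
ΣP(Period 0)Q(Period 0) = 28×39 + 307×7 = 1092 + 2149 = 3241
link = 2863/3241 = 0.883369
Link Period 1→Period 2:
ΣP(Period 2)Q(Period 1) = 35×33 + 301×8 = 1155 + 2408 = 3563
ΣP(Period 1)Q(Period 1) = 28×33 + 253×8 = 924 + 2024 = 2948
link = 3563/2948 = 1.208616
Chained index = 100 × 0.883369 × 1.208616 = 106.7654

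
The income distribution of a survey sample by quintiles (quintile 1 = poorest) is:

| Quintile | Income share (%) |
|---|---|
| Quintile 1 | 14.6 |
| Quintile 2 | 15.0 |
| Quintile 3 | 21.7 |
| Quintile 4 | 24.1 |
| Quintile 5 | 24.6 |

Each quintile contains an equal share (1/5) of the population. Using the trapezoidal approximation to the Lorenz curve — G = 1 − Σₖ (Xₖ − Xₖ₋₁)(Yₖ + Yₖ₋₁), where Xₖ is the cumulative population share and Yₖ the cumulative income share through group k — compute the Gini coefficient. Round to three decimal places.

Cumulative income shares Yₖ: 0.1460, 0.2960, 0.5130, 0.7540, 1.0000
Σ (Xₖ−Xₖ₋₁)(Yₖ+Yₖ₋₁) = (1/5)(0.1460+0.0000) + (1/5)(0.2960+0.1460) + (1/5)(0.5130+0.2960) + (1/5)(0.7540+0.5130) + (1/5)(1.0000+0.7540)
  = 0.0292 + 0.0884 + 0.1618 + 0.2534 + 0.3508 = 0.8836
G = 1 − 0.8836 = 0.1164

0.116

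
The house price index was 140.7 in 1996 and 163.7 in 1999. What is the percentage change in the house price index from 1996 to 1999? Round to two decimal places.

Change = (163.7 − 140.7) / 140.7 × 100
       = 23.0 / 140.7 × 100 = 16.3468%

16.35%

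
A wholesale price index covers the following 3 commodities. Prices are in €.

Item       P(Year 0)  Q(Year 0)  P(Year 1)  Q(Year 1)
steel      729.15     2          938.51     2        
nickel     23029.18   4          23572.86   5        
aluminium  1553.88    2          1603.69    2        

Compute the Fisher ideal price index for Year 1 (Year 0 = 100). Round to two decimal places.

102.74

Laspeyres component (base-period weights):
ΣP(Year 1)Q(Year 0) = 938.51×2 + 23572.86×4 + 1603.69×2 = 1877.02 + 94291.44 + 3207.38 = 99375.84
ΣP(Year 0)Q(Year 0) = 729.15×2 + 23029.18×4 + 1553.88×2 = 1458.3 + 92116.72 + 3107.76 = 96682.78
L = 99375.84 / 96682.78 × 100 = 102.7855
Paasche component (current-period weights):
ΣP(Year 1)Q(Year 1) = 938.51×2 + 23572.86×5 + 1603.69×2 = 1877.02 + 117864.3 + 3207.38 = 122948.7
ΣP(Year 0)Q(Year 1) = 729.15×2 + 23029.18×5 + 1553.88×2 = 1458.3 + 115145.9 + 3107.76 = 119711.96
P = 122948.7 / 119711.96 × 100 = 102.7038
Fisher = √(L × P) = √(102.7855 × 102.7038) = 102.7446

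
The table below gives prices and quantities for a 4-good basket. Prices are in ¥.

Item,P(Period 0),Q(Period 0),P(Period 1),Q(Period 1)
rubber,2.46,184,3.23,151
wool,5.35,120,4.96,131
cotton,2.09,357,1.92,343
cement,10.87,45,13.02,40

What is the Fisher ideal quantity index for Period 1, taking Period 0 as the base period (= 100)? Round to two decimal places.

94.80

Laspeyres component (base-period weights):
ΣP(Period 0)Q(Period 1) = 2.46×151 + 5.35×131 + 2.09×343 + 10.87×40 = 371.46 + 700.85 + 716.87 + 434.8 = 2223.98
ΣP(Period 0)Q(Period 0) = 2.46×184 + 5.35×120 + 2.09×357 + 10.87×45 = 452.64 + 642 + 746.13 + 489.15 = 2329.92
L = 2223.98 / 2329.92 × 100 = 95.4531
Paasche component (current-period weights):
ΣP(Period 1)Q(Period 1) = 3.23×151 + 4.96×131 + 1.92×343 + 13.02×40 = 487.73 + 649.76 + 658.56 + 520.8 = 2316.85
ΣP(Period 1)Q(Period 0) = 3.23×184 + 4.96×120 + 1.92×357 + 13.02×45 = 594.32 + 595.2 + 685.44 + 585.9 = 2460.86
P = 2316.85 / 2460.86 × 100 = 94.1480
Fisher = √(L × P) = √(95.4531 × 94.1480) = 94.7983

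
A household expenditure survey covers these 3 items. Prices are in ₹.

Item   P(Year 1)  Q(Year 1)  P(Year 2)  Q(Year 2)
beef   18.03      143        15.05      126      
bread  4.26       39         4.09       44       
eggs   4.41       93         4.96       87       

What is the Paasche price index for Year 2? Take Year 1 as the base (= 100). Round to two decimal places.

Paasche price index uses current-period quantities as weights.
ΣP(Year 2)·Q(Year 2) = 15.05×126 + 4.09×44 + 4.96×87 = 1896.3 + 179.96 + 431.52 = 2507.78
ΣP(Year 1)·Q(Year 2) = 18.03×126 + 4.26×44 + 4.41×87 = 2271.78 + 187.44 + 383.67 = 2842.89
Index = 2507.78 / 2842.89 × 100 = 88.2123

88.21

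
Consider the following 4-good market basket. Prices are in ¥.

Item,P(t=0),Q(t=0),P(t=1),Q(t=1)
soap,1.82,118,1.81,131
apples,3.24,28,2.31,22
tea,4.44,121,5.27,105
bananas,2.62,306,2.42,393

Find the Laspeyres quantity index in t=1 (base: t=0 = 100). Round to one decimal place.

Laspeyres quantity index uses base-period prices as weights.
ΣP(t=0)·Q(t=1) = 1.82×131 + 3.24×22 + 4.44×105 + 2.62×393 = 238.42 + 71.28 + 466.2 + 1029.66 = 1805.56
ΣP(t=0)·Q(t=0) = 1.82×118 + 3.24×28 + 4.44×121 + 2.62×306 = 214.76 + 90.72 + 537.24 + 801.72 = 1644.44
Index = 1805.56 / 1644.44 × 100 = 109.7979

109.8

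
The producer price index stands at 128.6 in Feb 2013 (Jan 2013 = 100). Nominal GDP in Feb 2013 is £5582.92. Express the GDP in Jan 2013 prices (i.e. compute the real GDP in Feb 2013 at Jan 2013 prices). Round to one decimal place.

4341.3

Real = Nominal ÷ (Index/100) = 5582.92 ÷ (128.6/100)
     = 5582.92 ÷ 1.286 = 4341.3064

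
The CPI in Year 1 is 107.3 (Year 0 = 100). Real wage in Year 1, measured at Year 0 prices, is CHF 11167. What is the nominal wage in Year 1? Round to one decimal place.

Nominal = Real × (Index/100) = 11167 × (107.3/100)
        = 11167 × 1.073 = 11982.1910

11982.2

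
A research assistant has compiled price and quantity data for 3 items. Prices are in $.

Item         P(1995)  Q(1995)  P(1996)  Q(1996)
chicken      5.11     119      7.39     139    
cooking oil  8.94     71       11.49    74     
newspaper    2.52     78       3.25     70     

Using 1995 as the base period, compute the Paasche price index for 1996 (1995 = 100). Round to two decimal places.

Paasche price index uses current-period quantities as weights.
ΣP(1996)·Q(1996) = 7.39×139 + 11.49×74 + 3.25×70 = 1027.21 + 850.26 + 227.5 = 2104.97
ΣP(1995)·Q(1996) = 5.11×139 + 8.94×74 + 2.52×70 = 710.29 + 661.56 + 176.4 = 1548.25
Index = 2104.97 / 1548.25 × 100 = 135.9580

135.96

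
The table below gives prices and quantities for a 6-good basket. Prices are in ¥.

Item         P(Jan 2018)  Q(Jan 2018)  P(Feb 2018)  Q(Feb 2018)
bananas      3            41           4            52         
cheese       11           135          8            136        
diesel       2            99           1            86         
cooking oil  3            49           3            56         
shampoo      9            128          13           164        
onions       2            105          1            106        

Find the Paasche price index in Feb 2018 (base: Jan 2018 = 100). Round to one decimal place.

102.9

Paasche price index uses current-period quantities as weights.
ΣP(Feb 2018)·Q(Feb 2018) = 4×52 + 8×136 + 1×86 + 3×56 + 13×164 + 1×106 = 208 + 1088 + 86 + 168 + 2132 + 106 = 3788
ΣP(Jan 2018)·Q(Feb 2018) = 3×52 + 11×136 + 2×86 + 3×56 + 9×164 + 2×106 = 156 + 1496 + 172 + 168 + 1476 + 212 = 3680
Index = 3788 / 3680 × 100 = 102.9348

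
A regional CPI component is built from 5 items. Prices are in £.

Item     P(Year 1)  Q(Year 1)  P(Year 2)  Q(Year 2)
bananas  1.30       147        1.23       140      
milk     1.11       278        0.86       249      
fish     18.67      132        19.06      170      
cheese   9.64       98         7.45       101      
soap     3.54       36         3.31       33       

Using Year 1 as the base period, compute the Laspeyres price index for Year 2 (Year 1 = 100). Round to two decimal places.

93.78

Laspeyres price index uses base-period quantities as weights.
ΣP(Year 2)·Q(Year 1) = 1.23×147 + 0.86×278 + 19.06×132 + 7.45×98 + 3.31×36 = 180.81 + 239.08 + 2515.92 + 730.1 + 119.16 = 3785.07
ΣP(Year 1)·Q(Year 1) = 1.30×147 + 1.11×278 + 18.67×132 + 9.64×98 + 3.54×36 = 191.1 + 308.58 + 2464.44 + 944.72 + 127.44 = 4036.28
Index = 3785.07 / 4036.28 × 100 = 93.7762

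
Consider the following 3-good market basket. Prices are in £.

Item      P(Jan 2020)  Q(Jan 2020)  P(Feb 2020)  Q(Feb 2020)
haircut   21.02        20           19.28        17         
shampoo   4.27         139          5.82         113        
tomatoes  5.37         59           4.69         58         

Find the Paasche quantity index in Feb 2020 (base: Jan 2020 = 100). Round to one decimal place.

85.5

Paasche quantity index uses current-period prices as weights.
ΣP(Feb 2020)·Q(Feb 2020) = 19.28×17 + 5.82×113 + 4.69×58 = 327.76 + 657.66 + 272.02 = 1257.44
ΣP(Feb 2020)·Q(Jan 2020) = 19.28×20 + 5.82×139 + 4.69×59 = 385.6 + 808.98 + 276.71 = 1471.29
Index = 1257.44 / 1471.29 × 100 = 85.4651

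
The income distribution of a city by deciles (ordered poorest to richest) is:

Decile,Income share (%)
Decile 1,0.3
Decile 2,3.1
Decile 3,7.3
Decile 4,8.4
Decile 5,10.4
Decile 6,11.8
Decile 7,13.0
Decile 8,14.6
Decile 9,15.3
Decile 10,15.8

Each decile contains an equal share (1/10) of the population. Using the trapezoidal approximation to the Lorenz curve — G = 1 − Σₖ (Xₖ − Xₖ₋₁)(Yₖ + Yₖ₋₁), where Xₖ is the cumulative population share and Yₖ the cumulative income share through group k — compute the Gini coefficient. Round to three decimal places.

Cumulative income shares Yₖ: 0.0030, 0.0340, 0.1070, 0.1910, 0.2950, 0.4130, 0.5430, 0.6890, 0.8420, 1.0000
Σ (Xₖ−Xₖ₋₁)(Yₖ+Yₖ₋₁) = (1/10)(0.0030+0.0000) + (1/10)(0.0340+0.0030) + (1/10)(0.1070+0.0340) + (1/10)(0.1910+0.1070) + (1/10)(0.2950+0.1910) + (1/10)(0.4130+0.2950) + (1/10)(0.5430+0.4130) + (1/10)(0.6890+0.5430) + (1/10)(0.8420+0.6890) + (1/10)(1.0000+0.8420)
  = 0.0003 + 0.0037 + 0.0141 + 0.0298 + 0.0486 + 0.0708 + 0.0956 + 0.1232 + 0.1531 + 0.1842 = 0.7234
G = 1 − 0.7234 = 0.2766

0.277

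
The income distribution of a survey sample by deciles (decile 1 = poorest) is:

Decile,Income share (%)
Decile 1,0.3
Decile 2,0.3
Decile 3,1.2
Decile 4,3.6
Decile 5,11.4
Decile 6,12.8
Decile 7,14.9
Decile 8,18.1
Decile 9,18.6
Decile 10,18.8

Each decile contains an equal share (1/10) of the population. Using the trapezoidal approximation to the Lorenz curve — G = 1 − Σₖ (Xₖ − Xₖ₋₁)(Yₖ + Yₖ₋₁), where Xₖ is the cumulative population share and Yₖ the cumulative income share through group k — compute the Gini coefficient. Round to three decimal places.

Cumulative income shares Yₖ: 0.0030, 0.0060, 0.0180, 0.0540, 0.1680, 0.2960, 0.4450, 0.6260, 0.8120, 1.0000
Σ (Xₖ−Xₖ₋₁)(Yₖ+Yₖ₋₁) = (1/10)(0.0030+0.0000) + (1/10)(0.0060+0.0030) + (1/10)(0.0180+0.0060) + (1/10)(0.0540+0.0180) + (1/10)(0.1680+0.0540) + (1/10)(0.2960+0.1680) + (1/10)(0.4450+0.2960) + (1/10)(0.6260+0.4450) + (1/10)(0.8120+0.6260) + (1/10)(1.0000+0.8120)
  = 0.0003 + 0.0009 + 0.0024 + 0.0072 + 0.0222 + 0.0464 + 0.0741 + 0.1071 + 0.1438 + 0.1812 = 0.5856
G = 1 − 0.5856 = 0.4144

0.414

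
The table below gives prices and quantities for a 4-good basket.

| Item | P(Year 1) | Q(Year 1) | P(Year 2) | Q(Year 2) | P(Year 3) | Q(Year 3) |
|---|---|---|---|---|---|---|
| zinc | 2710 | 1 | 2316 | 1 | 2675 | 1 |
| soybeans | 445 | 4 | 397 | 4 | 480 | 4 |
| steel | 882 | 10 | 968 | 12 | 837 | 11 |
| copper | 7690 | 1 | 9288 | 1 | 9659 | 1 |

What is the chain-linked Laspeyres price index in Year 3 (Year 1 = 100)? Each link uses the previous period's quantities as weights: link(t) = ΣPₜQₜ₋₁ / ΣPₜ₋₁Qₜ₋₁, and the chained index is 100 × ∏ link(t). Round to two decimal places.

Link Year 1→Year 2:
ΣP(Year 2)Q(Year 1) = 2316×1 + 397×4 + 968×10 + 9288×1 = 2316 + 1588 + 9680 + 9288 = 22872
ΣP(Year 1)Q(Year 1) = 2710×1 + 445×4 + 882×10 + 7690×1 = 2710 + 1780 + 8820 + 7690 = 21000
link = 22872/21000 = 1.089143
Link Year 2→Year 3:
ΣP(Year 3)Q(Year 2) = 2675×1 + 480×4 + 837×12 + 9659×1 = 2675 + 1920 + 10044 + 9659 = 24298
ΣP(Year 2)Q(Year 2) = 2316×1 + 397×4 + 968×12 + 9288×1 = 2316 + 1588 + 11616 + 9288 = 24808
link = 24298/24808 = 0.979442
Chained index = 100 × 1.089143 × 0.979442 = 106.6752

106.68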